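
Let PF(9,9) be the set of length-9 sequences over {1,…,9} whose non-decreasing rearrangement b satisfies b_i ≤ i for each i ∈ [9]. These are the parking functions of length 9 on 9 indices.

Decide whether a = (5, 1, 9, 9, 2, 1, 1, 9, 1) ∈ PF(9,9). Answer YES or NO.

NO

Order a: b = (1, 1, 1, 1, 2, 5, 9, 9, 9).
  b_1=1 ≤ 1
  b_2=1 ≤ 2
  b_3=1 ≤ 3
  b_4=1 ≤ 4
  b_5=2 ≤ 5
  b_6=5 ≤ 6
  b_7=9 > 7
  fails at i=7 ⇒ NO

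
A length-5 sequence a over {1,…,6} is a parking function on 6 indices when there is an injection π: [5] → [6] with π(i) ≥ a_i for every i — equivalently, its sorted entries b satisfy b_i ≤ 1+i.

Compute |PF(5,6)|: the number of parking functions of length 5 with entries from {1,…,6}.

4802

|PF(5,6)| = (6+1−5)·(6+1)^{5−1} = 2 · 2401 = 4802 [KW]
One tuple (6,5,1,3,2) → sorted (1,2,3,5,6): b_i ≤ 1+i ∀i, a PF.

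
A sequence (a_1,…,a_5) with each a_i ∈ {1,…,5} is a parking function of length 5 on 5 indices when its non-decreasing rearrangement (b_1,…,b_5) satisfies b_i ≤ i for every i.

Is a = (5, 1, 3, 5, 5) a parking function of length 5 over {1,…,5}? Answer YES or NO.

NO

Rearranged: b = (1, 3, 5, 5, 5).
  b_1=1 ≤ 1
  b_2=3 > 2
  fails at i=2 ⇒ NO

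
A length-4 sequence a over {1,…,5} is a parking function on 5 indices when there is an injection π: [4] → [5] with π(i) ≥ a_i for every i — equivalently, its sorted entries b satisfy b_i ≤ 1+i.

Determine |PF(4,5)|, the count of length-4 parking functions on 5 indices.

Count = (5+1−4)·(5+1)^{4−1} = 2·216 = 432 (Pollak)
E.g. (1,1,1,3) → sorted (1,1,1,3): b_i ≤ 1+i ∀i, a PF.

432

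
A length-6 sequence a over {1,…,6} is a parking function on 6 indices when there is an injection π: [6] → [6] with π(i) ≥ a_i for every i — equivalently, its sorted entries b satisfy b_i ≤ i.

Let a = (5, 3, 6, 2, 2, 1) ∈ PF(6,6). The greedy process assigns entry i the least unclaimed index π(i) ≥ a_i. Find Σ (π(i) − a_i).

2

Σπ = 6·7/2 = 21 (π permutes [6]); Σa = 5+3+6+2+2+1 = 19; disp = 21−19 = 2.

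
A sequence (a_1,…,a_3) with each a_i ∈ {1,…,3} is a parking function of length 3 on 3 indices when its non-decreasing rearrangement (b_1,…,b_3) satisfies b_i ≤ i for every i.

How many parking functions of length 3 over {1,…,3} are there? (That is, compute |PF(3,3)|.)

16

#PF = (4−3)·4^(3−1) = 1×16 = 16 (Pollak)
Example (1,3,1) → sorted (1,1,3): b_i ≤ i ∀i, a PF.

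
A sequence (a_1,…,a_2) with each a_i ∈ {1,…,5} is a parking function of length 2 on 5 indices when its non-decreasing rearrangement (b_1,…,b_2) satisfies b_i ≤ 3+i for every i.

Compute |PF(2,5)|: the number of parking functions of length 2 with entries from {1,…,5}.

Count = 4·6^1 = 4 · 6 = 24 (Pollak)
Check (3,3) → sorted (3,3): b_i ≤ 3+i ∀i, a PF.

24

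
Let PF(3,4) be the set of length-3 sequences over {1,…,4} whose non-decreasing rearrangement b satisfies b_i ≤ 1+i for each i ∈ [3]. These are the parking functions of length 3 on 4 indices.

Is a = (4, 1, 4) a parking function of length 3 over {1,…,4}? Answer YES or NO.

Sorted: b = (1, 4, 4).
  b_1=1 ≤ 2
  b_2=4 > 3
  fails at i=2 ⇒ NO

NO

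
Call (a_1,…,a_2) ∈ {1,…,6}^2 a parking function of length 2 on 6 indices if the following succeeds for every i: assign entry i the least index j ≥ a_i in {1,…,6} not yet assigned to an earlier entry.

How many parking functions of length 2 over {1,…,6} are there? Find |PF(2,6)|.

Count = (7−2)·7^(2−1) = 5 · 7 = 35 (Pollak)
Check (5,4) → sorted (4,5): b_i ≤ 4+i ∀i, a PF.

35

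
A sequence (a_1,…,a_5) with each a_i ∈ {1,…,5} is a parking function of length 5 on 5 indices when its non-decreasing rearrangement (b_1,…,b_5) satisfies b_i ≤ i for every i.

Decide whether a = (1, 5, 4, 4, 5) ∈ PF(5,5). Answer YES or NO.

Order a: b = (1, 4, 4, 5, 5).
  b_1=1 ≤ 1
  b_2=4 > 2
  fails at i=2 ⇒ NO

NO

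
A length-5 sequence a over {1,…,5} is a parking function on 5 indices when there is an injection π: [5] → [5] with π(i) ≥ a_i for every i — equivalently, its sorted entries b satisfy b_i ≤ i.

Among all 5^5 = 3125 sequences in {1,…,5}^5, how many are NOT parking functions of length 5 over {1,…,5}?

1829

|PF(5,5)| = (6−5)·6^(5−1) = 1 · 1296 = 1296 (Konheim–Weiss)
One tuple (5,5,3,4,5) → sorted (3,4,5,5,5): b_1=3>1, not a PF.
5^5 − 1296 = 3125 − 1296 = 1829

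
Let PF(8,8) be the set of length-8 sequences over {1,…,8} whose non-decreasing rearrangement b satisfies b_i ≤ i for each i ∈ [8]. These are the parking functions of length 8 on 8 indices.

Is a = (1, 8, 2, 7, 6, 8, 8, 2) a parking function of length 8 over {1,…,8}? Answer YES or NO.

Rearranged: b = (1, 2, 2, 6, 7, 8, 8, 8).
  b_1=1 ≤ 1
  b_2=2 ≤ 2
  b_3=2 ≤ 3
  b_4=6 > 4
  fails at i=4 ⇒ NO

NO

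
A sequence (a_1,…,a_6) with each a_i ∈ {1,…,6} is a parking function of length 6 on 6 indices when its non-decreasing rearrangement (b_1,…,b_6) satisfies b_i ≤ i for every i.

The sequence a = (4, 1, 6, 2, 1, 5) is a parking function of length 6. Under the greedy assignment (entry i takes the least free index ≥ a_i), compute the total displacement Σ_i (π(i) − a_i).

Σπ = 21 ({1..6} each once); Σa = 4+1+6+2+1+5 = 19; disp = 21−19 = 2.

2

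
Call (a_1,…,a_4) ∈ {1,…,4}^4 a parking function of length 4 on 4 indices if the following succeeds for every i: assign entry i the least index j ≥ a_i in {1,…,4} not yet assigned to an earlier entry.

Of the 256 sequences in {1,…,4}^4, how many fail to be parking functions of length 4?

131

|PF(4,4)| = 1·5^3 = 1·125 = 125 (Pollak)
E.g. (3,4,3,4) → sorted (3,3,4,4): b_1=3>1, not a PF.
Total 256; non-PF = 256−125 = 131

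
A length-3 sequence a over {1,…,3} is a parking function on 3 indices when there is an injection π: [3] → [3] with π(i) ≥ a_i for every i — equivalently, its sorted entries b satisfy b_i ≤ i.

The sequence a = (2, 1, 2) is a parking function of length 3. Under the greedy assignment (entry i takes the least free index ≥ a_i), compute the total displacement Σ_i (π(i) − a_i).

Σπ(i) = 1+…+3 = 6; Σa = 2+1+2 = 5; disp = 6−5 = 1.

1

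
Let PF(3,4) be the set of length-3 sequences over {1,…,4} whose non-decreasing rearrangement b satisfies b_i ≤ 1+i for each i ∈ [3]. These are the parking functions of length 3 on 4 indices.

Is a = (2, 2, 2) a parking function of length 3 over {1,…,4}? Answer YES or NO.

YES

Rearranged: b = (2, 2, 2).
  b_1=2 ≤ 2
  b_2=2 ≤ 3
  b_3=2 ≤ 4
All bounds hold ⇒ YES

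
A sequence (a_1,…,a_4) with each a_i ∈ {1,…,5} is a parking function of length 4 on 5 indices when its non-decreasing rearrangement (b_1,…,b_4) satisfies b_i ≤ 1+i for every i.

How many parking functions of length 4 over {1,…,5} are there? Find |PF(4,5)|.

432

|PF(4,5)| = (5−4+1)·(5+1)^(4−1) = 2 · 216 = 432 (Pollak)
Example (5,1,2,2) → sorted (1,2,2,5): b_i ≤ 1+i ∀i, a PF.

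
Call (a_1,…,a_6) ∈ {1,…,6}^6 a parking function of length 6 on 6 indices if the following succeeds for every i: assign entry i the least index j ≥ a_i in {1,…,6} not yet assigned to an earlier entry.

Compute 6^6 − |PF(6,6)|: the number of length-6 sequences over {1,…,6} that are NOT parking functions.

|PF| = (7−6)·7^(6−1) = 1×16807 = 16807 (Konheim–Weiss)
E.g. (3,4,4,6,6,3) → sorted (3,3,4,4,6,6): b_1=3>1, not a PF.
Total 46656; non-PF = 46656−16807 = 29849

29849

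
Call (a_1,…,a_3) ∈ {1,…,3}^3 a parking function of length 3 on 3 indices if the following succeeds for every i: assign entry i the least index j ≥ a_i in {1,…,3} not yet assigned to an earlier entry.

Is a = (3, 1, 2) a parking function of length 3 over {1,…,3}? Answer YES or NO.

YES

Order a: b = (1, 2, 3).
  b_1=1 ≤ 1
  b_2=2 ≤ 2
  b_3=3 ≤ 3
All bounds hold ⇒ YES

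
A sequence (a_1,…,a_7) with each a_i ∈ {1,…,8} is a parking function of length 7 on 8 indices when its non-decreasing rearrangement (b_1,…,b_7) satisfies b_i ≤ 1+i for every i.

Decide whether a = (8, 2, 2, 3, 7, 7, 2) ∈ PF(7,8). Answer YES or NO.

NO

Sorted: b = (2, 2, 2, 3, 7, 7, 8).
  b_1=2 ≤ 2
  b_2=2 ≤ 3
  b_3=2 ≤ 4
  b_4=3 ≤ 5
  b_5=7 > 6
  fails at i=5 ⇒ NO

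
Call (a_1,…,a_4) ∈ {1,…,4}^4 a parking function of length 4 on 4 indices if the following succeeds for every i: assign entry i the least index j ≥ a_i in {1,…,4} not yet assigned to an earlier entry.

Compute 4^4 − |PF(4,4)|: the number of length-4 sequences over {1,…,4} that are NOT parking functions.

|PF| = 1·5^3 = 1·125 = 125 (Pollak)
Example (4,3,3,4) → sorted (3,3,4,4): b_1=3>1, not a PF.
4^4 − 125 = 256 − 125 = 131

131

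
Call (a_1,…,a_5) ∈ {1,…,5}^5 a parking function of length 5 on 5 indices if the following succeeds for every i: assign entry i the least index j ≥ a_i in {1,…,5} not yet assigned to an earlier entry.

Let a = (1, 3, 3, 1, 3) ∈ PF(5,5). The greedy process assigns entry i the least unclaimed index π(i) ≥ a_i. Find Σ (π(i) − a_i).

Σπ = 5·6/2 = 15 (π permutes [5]); Σa = 1+3+3+1+3 = 11; disp = 15−11 = 4.

4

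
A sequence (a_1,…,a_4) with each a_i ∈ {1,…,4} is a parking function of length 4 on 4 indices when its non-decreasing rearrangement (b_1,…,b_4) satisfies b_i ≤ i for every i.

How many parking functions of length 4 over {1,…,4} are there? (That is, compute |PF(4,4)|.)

125

#PF = (4−4+1)·(4+1)^(4−1) = 1 · 125 = 125 (Konheim–Weiss)
One tuple (2,3,1,3) → sorted (1,2,3,3): b_i ≤ i ∀i, a PF.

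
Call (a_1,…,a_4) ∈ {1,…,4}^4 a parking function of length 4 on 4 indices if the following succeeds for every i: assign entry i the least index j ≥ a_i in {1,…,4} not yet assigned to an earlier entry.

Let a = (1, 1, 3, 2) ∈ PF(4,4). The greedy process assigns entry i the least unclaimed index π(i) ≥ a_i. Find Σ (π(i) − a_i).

Σπ(i) = 1+…+4 = 10; Σa = 1+1+3+2 = 7; disp = 10−7 = 3.

3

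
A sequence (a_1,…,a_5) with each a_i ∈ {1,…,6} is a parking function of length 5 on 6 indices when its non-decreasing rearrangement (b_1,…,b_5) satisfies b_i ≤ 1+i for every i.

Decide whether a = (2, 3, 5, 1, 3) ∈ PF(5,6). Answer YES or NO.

Rearranged: b = (1, 2, 3, 3, 5).
  b_1=1 ≤ 2
  b_2=2 ≤ 3
  b_3=3 ≤ 4
  b_4=3 ≤ 5
  b_5=5 ≤ 6
All bounds hold ⇒ YES

YES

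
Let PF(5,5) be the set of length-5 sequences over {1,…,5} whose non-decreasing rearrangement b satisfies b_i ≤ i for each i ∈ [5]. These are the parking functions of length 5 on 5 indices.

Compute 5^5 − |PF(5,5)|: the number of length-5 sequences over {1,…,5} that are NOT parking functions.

Count = (5+1−5)·(5+1)^{5−1} = 1 · 1296 = 1296 [KW]
Example (1,5,1,1,5) → sorted (1,1,1,5,5): b_4=5>4, not a PF.
5^5 − 1296 = 3125 − 1296 = 1829

1829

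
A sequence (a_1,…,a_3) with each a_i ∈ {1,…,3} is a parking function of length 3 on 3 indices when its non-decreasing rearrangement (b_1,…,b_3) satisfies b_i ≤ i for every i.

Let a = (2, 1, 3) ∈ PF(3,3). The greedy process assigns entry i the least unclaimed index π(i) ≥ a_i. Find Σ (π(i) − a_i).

0

Σπ(i) = 1+…+3 = 6; Σa = 2+1+3 = 6; disp = 6−6 = 0.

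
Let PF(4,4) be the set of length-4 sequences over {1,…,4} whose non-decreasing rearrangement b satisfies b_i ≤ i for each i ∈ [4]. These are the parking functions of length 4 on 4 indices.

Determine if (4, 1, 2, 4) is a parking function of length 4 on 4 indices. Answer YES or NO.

Sorted: b = (1, 2, 4, 4).
  b_1=1 ≤ 1
  b_2=2 ≤ 2
  b_3=4 > 3
  fails at i=3 ⇒ NO

NO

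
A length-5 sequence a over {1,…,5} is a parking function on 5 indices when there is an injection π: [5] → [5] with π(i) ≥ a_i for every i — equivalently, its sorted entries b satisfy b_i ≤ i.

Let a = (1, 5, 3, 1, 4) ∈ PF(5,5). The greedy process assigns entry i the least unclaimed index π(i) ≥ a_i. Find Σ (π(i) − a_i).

1

Σπ = 5·6/2 = 15 (π permutes [5]); Σa = 1+5+3+1+4 = 14; disp = 15−14 = 1.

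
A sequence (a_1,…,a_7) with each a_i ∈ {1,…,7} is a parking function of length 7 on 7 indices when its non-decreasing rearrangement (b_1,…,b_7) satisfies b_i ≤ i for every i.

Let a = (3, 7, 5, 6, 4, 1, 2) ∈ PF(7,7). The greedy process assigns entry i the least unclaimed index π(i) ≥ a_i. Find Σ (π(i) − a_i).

0

Σπ = 28 ({1..7} each once); Σa = 3+7+5+6+4+1+2 = 28; disp = 28−28 = 0.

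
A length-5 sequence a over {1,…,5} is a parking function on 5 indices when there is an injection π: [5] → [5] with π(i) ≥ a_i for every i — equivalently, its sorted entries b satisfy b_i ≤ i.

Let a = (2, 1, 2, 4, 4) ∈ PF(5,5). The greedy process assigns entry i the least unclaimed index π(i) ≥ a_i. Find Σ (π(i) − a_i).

2

Σπ = 5·6/2 = 15 (π permutes [5]); Σa = 2+1+2+4+4 = 13; disp = 15−13 = 2.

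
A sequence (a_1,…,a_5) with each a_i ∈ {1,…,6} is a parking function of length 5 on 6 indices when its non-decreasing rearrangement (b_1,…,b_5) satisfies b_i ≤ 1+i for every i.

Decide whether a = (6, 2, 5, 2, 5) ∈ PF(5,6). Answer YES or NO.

NO

Order a: b = (2, 2, 5, 5, 6).
  b_1=2 ≤ 2
  b_2=2 ≤ 3
  b_3=5 > 4
  fails at i=3 ⇒ NO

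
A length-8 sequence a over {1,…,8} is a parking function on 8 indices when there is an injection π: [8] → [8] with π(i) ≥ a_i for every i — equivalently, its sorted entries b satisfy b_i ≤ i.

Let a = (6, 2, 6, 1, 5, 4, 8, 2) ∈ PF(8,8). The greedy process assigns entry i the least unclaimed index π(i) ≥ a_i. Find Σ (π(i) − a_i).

2

Σπ(i) = 1+…+8 = 36; Σa = 6+2+6+1+5+4+8+2 = 34; disp = 36−34 = 2.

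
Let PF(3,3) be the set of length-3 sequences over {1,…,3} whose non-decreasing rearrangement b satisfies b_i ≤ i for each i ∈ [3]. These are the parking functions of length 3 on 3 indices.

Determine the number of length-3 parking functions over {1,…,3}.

|PF(3,3)| = 1·4^2 = 1 · 16 = 16 [KW]
Example (1,1,2) → sorted (1,1,2): b_i ≤ i ∀i, a PF.

16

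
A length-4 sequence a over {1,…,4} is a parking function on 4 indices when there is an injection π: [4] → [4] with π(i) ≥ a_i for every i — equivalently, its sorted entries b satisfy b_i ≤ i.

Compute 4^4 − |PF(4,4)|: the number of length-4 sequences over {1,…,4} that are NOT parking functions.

#PF = (4+1−4)·(4+1)^{4−1} = 1·125 = 125
E.g. (3,4,1,3) → sorted (1,3,3,4): b_2=3>2, not a PF.
Total 256; non-PF = 256−125 = 131

131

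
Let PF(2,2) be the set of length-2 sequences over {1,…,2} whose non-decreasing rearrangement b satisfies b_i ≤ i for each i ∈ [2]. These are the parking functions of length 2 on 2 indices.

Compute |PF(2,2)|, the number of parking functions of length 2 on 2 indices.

3

#PF = 1·3^1 = 1×3 = 3 (Konheim–Weiss)
One tuple (1,1) → sorted (1,1): b_i ≤ i ∀i, a PF.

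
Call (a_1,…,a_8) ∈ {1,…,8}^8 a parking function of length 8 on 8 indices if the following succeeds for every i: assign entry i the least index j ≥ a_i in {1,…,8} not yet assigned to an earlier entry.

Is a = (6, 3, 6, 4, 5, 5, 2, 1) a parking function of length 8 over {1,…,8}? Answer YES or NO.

Order a: b = (1, 2, 3, 4, 5, 5, 6, 6).
  b_1=1 ≤ 1
  b_2=2 ≤ 2
  b_3=3 ≤ 3
  b_4=4 ≤ 4
  b_5=5 ≤ 5
  b_6=5 ≤ 6
  b_7=6 ≤ 7
  b_8=6 ≤ 8
All bounds hold ⇒ YES

YES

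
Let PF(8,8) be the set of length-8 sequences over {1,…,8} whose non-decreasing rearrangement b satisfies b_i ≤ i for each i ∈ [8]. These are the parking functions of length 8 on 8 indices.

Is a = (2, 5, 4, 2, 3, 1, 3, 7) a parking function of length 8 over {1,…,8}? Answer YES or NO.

YES

Rearranged: b = (1, 2, 2, 3, 3, 4, 5, 7).
  b_1=1 ≤ 1
  b_2=2 ≤ 2
  b_3=2 ≤ 3
  b_4=3 ≤ 4
  b_5=3 ≤ 5
  b_6=4 ≤ 6
  b_7=5 ≤ 7
  b_8=7 ≤ 8
All bounds hold ⇒ YES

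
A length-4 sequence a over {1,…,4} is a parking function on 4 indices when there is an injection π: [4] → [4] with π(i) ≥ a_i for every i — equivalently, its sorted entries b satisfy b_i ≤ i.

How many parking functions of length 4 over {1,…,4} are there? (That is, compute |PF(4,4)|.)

|PF(4,4)| = (5−4)·5^(4−1) = 1×125 = 125
Example (2,3,4,1) → sorted (1,2,3,4): b_i ≤ i ∀i, a PF.

125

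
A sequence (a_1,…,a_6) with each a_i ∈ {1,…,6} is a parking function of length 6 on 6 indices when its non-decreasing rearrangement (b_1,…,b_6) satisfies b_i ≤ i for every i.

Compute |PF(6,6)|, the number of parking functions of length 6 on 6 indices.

#PF = (7−6)·7^(6−1) = 1·16807 = 16807 (Pollak)
E.g. (1,1,6,1,3,4) → sorted (1,1,1,3,4,6): b_i ≤ i ∀i, a PF.

16807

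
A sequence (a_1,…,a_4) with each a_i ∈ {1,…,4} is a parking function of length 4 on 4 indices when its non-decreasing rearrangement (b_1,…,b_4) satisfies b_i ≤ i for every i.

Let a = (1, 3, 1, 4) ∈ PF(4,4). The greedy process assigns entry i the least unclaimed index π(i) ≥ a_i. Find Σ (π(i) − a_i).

1

Σπ = 4·5/2 = 10 (π permutes [4]); Σa = 1+3+1+4 = 9; disp = 10−9 = 1.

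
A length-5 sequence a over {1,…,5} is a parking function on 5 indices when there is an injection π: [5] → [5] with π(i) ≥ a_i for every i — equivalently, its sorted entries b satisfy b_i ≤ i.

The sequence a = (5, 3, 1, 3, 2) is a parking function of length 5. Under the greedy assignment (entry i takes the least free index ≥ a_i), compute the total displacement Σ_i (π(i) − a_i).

Σπ = 15 ({1..5} each once); Σa = 5+3+1+3+2 = 14; disp = 15−14 = 1.

1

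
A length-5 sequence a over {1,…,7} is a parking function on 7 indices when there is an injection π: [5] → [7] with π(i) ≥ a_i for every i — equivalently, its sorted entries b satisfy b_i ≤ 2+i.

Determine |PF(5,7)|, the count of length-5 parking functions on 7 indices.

12288

#PF = (7+1−5)·(7+1)^{5−1} = 3×4096 = 12288 (Pollak)
One tuple (4,2,5,5,6) → sorted (2,4,5,5,6): b_i ≤ 2+i ∀i, a PF.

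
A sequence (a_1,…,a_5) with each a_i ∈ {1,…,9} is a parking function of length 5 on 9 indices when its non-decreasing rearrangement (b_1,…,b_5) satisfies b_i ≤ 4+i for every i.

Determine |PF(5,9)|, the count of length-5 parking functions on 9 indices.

|PF(5,9)| = 5·10^4 = 5 · 10000 = 50000
Check (1,7,8,3,8) → sorted (1,3,7,8,8): b_i ≤ 4+i ∀i, a PF.

50000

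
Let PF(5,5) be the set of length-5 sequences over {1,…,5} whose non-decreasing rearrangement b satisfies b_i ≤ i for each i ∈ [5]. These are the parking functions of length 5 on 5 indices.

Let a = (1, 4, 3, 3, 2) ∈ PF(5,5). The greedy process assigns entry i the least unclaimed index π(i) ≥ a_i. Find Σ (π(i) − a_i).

2

Σπ = 15 ({1..5} each once); Σa = 1+4+3+3+2 = 13; disp = 15−13 = 2.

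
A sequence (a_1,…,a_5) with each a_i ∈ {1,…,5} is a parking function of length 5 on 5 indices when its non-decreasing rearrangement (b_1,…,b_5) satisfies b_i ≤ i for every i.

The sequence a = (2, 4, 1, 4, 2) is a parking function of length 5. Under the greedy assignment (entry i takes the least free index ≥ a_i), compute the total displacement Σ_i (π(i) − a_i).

Σπ(i) = 1+…+5 = 15; Σa = 2+4+1+4+2 = 13; disp = 15−13 = 2.

2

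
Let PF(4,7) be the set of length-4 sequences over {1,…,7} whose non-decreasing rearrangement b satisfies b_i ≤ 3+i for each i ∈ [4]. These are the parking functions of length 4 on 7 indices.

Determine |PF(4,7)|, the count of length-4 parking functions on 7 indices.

Count = (7−4+1)·(7+1)^(4−1) = 4 · 512 = 2048 [KW]
E.g. (2,6,5,6) → sorted (2,5,6,6): b_i ≤ 3+i ∀i, a PF.

2048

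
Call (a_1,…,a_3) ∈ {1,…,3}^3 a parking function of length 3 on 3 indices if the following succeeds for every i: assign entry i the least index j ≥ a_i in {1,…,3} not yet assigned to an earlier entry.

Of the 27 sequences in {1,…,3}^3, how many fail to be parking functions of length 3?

11

|PF(3,3)| = 1·4^2 = 1·16 = 16 [KW]
Check (2,2,2) → sorted (2,2,2): b_1=2>1, not a PF.
So 27 − 16 = 11 fail.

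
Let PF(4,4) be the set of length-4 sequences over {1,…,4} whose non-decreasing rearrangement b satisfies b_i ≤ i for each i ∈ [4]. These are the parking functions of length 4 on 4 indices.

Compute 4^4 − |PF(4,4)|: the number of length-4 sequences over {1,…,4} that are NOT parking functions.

Count = (4−4+1)·(4+1)^(4−1) = 1 · 125 = 125
Check (4,2,4,4) → sorted (2,4,4,4): b_1=2>1, not a PF.
4^4 − 125 = 256 − 125 = 131

131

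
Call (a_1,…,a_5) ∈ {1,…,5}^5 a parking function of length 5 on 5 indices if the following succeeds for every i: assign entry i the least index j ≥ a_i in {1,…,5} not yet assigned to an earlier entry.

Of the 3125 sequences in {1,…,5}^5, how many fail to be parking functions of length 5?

|PF| = (6−5)·6^(5−1) = 1·1296 = 1296
One tuple (3,1,4,4,3) → sorted (1,3,3,4,4): b_2=3>2, not a PF.
Total 3125; non-PF = 3125−1296 = 1829

1829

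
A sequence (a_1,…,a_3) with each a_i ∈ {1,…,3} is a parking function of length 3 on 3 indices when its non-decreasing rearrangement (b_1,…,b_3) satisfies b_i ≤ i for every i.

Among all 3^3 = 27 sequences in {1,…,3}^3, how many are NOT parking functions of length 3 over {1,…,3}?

#PF = (3+1−3)·(3+1)^{3−1} = 1×16 = 16 (Pollak)
E.g. (3,2,2) → sorted (2,2,3): b_1=2>1, not a PF.
3^3 − 16 = 27 − 16 = 11

11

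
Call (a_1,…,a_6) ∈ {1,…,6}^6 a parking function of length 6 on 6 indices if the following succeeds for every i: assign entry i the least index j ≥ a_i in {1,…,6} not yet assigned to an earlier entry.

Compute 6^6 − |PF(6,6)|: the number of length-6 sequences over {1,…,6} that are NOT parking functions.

29849

|PF| = (7−6)·7^(6−1) = 1×16807 = 16807 (Pollak)
Example (6,1,6,3,5,6) → sorted (1,3,5,6,6,6): b_2=3>2, not a PF.
So 46656 − 16807 = 29849 fail.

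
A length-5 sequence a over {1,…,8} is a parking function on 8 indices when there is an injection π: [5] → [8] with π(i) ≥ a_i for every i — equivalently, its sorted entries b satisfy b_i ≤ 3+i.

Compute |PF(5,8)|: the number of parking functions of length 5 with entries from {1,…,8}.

26244

Count = 4·9^4 = 4·6561 = 26244
Check (6,2,6,8,2) → sorted (2,2,6,6,8): b_i ≤ 3+i ∀i, a PF.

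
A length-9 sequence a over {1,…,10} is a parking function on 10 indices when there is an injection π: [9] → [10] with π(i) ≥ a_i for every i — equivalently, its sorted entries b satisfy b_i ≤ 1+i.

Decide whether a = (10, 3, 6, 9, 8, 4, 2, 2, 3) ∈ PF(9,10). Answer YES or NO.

Order a: b = (2, 2, 3, 3, 4, 6, 8, 9, 10).
  b_1=2 ≤ 2
  b_2=2 ≤ 3
  b_3=3 ≤ 4
  b_4=3 ≤ 5
  b_5=4 ≤ 6
  b_6=6 ≤ 7
  b_7=8 ≤ 8
  b_8=9 ≤ 9
  b_9=10 ≤ 10
All bounds hold ⇒ YES

YES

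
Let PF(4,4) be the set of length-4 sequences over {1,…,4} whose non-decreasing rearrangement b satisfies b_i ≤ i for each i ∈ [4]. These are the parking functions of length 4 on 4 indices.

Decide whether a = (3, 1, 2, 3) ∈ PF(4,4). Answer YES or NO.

YES

Order a: b = (1, 2, 3, 3).
  b_1=1 ≤ 1
  b_2=2 ≤ 2
  b_3=3 ≤ 3
  b_4=3 ≤ 4
All bounds hold ⇒ YES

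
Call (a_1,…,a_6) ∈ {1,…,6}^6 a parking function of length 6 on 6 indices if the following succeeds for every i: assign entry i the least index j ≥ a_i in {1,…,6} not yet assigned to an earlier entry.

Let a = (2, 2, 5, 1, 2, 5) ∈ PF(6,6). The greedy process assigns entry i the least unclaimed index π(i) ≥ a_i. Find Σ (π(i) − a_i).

Σπ = 21 ({1..6} each once); Σa = 2+2+5+1+2+5 = 17; disp = 21−17 = 4.

4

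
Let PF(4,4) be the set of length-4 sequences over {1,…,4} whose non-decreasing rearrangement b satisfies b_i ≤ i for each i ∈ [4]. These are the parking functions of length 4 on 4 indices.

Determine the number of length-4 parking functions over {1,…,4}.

Count = 1·5^3 = 1·125 = 125 [KW]
E.g. (2,3,1,2) → sorted (1,2,2,3): b_i ≤ i ∀i, a PF.

125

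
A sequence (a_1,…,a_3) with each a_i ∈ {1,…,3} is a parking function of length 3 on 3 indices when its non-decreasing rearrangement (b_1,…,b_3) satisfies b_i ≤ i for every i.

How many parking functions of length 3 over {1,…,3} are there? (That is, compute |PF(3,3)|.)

16

Count = (3−3+1)·(3+1)^(3−1) = 1 · 16 = 16 (Pollak)
Example (1,2,2) → sorted (1,2,2): b_i ≤ i ∀i, a PF.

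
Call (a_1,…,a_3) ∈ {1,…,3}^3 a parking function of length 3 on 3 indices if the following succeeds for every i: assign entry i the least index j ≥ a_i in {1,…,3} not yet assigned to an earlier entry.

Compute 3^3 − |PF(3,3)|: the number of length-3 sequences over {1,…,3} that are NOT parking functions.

11

|PF| = (3+1−3)·(3+1)^{3−1} = 1×16 = 16
Check (3,3,3) → sorted (3,3,3): b_1=3>1, not a PF.
3^3 − 16 = 27 − 16 = 11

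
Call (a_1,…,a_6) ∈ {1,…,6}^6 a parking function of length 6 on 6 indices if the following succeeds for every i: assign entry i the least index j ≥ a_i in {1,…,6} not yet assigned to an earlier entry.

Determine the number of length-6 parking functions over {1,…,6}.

#PF = 1·7^5 = 1·16807 = 16807 (Pollak)
E.g. (1,3,2,3,4,4) → sorted (1,2,3,3,4,4): b_i ≤ i ∀i, a PF.

16807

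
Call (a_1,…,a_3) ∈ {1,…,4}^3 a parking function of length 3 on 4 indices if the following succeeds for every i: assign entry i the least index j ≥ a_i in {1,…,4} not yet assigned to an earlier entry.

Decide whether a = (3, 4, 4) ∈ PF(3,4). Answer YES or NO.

Sorted: b = (3, 4, 4).
  b_1=3 > 2
  fails at i=1 ⇒ NO

NO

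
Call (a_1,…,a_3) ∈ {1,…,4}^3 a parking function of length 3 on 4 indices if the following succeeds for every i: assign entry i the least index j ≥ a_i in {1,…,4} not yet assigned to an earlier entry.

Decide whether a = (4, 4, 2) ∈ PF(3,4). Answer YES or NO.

NO

Rearranged: b = (2, 4, 4).
  b_1=2 ≤ 2
  b_2=4 > 3
  fails at i=2 ⇒ NO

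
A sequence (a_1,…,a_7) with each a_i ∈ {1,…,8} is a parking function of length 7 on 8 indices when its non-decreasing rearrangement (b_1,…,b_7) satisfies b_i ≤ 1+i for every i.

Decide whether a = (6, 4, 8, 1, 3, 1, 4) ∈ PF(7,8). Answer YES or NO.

YES

Rearranged: b = (1, 1, 3, 4, 4, 6, 8).
  b_1=1 ≤ 2
  b_2=1 ≤ 3
  b_3=3 ≤ 4
  b_4=4 ≤ 5
  b_5=4 ≤ 6
  b_6=6 ≤ 7
  b_7=8 ≤ 8
All bounds hold ⇒ YES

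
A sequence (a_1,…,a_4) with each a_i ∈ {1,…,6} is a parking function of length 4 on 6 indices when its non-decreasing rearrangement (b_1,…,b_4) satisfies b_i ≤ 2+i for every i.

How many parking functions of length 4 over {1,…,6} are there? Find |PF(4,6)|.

|PF(4,6)| = (6−4+1)·(6+1)^(4−1) = 3×343 = 1029 [KW]
Example (6,2,4,5) → sorted (2,4,5,6): b_i ≤ 2+i ∀i, a PF.

1029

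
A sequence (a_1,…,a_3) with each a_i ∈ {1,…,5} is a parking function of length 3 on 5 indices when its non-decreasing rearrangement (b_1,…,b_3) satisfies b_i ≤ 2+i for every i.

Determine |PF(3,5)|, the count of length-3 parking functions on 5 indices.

108

|PF| = (5+1−3)·(5+1)^{3−1} = 3·36 = 108 [KW]
Example (4,2,4) → sorted (2,4,4): b_i ≤ 2+i ∀i, a PF.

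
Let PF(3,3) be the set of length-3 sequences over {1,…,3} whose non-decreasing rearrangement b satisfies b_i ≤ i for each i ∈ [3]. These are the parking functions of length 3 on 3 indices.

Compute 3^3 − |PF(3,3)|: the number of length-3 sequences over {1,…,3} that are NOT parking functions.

11

|PF(3,3)| = (3−3+1)·(3+1)^(3−1) = 1·16 = 16
Example (2,2,2) → sorted (2,2,2): b_1=2>1, not a PF.
Total 27; non-PF = 27−16 = 11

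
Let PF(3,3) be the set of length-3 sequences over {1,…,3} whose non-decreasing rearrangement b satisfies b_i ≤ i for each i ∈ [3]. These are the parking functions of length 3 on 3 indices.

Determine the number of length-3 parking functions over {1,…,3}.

16

|PF(3,3)| = (3−3+1)·(3+1)^(3−1) = 1·16 = 16 (Pollak)
One tuple (1,1,2) → sorted (1,1,2): b_i ≤ i ∀i, a PF.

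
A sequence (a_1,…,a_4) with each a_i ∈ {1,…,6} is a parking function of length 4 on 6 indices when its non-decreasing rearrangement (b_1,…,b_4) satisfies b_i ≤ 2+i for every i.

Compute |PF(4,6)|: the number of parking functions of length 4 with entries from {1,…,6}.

|PF| = (7−4)·7^(4−1) = 3 · 343 = 1029 (Konheim–Weiss)
One tuple (5,1,1,3) → sorted (1,1,3,5): b_i ≤ 2+i ∀i, a PF.

1029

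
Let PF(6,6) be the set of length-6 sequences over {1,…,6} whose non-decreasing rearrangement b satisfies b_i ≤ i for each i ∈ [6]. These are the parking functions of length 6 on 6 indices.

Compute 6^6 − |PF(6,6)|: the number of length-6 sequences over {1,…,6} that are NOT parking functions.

29849

#PF = (6+1−6)·(6+1)^{6−1} = 1·16807 = 16807 (Pollak)
E.g. (3,2,2,4,4,5) → sorted (2,2,3,4,4,5): b_1=2>1, not a PF.
6^6 − 16807 = 46656 − 16807 = 29849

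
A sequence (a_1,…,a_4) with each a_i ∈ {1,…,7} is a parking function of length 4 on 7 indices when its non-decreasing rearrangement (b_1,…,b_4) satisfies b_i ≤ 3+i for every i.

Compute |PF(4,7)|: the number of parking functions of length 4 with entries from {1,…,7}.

Count = (7+1−4)·(7+1)^{4−1} = 4 · 512 = 2048 [KW]
Check (1,2,4,3) → sorted (1,2,3,4): b_i ≤ 3+i ∀i, a PF.

2048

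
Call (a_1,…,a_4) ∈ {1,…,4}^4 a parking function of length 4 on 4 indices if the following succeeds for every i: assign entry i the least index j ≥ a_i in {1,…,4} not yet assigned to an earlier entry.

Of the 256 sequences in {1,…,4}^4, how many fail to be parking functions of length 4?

|PF(4,4)| = 1·5^3 = 1·125 = 125 (Pollak)
Check (4,2,2,4) → sorted (2,2,4,4): b_1=2>1, not a PF.
Total 256; non-PF = 256−125 = 131

131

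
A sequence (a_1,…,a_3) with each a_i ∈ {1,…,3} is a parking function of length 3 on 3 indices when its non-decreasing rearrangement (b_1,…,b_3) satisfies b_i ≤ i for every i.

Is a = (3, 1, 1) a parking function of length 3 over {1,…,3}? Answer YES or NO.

YES

Order a: b = (1, 1, 3).
  b_1=1 ≤ 1
  b_2=1 ≤ 2
  b_3=3 ≤ 3
All bounds hold ⇒ YES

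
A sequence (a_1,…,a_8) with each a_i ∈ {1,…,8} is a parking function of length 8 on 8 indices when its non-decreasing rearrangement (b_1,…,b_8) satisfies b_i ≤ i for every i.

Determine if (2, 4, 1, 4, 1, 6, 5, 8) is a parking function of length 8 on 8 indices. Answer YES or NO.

Sorted: b = (1, 1, 2, 4, 4, 5, 6, 8).
  b_1=1 ≤ 1
  b_2=1 ≤ 2
  b_3=2 ≤ 3
  b_4=4 ≤ 4
  b_5=4 ≤ 5
  b_6=5 ≤ 6
  b_7=6 ≤ 7
  b_8=8 ≤ 8
All bounds hold ⇒ YES

YES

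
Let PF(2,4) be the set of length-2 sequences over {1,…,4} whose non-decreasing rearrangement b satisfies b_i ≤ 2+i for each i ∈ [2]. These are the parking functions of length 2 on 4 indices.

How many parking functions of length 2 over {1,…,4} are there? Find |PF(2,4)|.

Count = 3·5^1 = 3×5 = 15 (Pollak)
Check (1,2) → sorted (1,2): b_i ≤ 2+i ∀i, a PF.

15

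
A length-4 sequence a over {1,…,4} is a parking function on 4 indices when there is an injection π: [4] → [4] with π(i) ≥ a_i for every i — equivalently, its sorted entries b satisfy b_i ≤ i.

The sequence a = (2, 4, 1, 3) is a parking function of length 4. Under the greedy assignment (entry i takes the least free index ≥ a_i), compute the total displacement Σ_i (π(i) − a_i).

Σπ = 4·5/2 = 10 (π permutes [4]); Σa = 2+4+1+3 = 10; disp = 10−10 = 0.

0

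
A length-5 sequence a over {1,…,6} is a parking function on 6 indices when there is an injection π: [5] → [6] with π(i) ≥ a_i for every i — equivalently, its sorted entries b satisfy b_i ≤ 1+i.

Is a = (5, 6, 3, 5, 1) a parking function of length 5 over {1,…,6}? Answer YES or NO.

Order a: b = (1, 3, 5, 5, 6).
  b_1=1 ≤ 2
  b_2=3 ≤ 3
  b_3=5 > 4
  fails at i=3 ⇒ NO

NO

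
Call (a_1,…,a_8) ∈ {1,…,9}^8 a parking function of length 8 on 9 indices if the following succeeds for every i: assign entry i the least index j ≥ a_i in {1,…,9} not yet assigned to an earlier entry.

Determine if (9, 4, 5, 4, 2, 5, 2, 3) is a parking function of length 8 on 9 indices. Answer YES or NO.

Order a: b = (2, 2, 3, 4, 4, 5, 5, 9).
  b_1=2 ≤ 2
  b_2=2 ≤ 3
  b_3=3 ≤ 4
  b_4=4 ≤ 5
  b_5=4 ≤ 6
  b_6=5 ≤ 7
  b_7=5 ≤ 8
  b_8=9 ≤ 9
All bounds hold ⇒ YES

YES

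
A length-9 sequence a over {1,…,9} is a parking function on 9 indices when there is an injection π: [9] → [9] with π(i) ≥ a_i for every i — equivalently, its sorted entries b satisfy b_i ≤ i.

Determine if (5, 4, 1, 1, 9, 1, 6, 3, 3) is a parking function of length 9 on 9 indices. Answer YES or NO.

YES

Order a: b = (1, 1, 1, 3, 3, 4, 5, 6, 9).
  b_1=1 ≤ 1
  b_2=1 ≤ 2
  b_3=1 ≤ 3
  b_4=3 ≤ 4
  b_5=3 ≤ 5
  b_6=4 ≤ 6
  b_7=5 ≤ 7
  b_8=6 ≤ 8
  b_9=9 ≤ 9
All bounds hold ⇒ YES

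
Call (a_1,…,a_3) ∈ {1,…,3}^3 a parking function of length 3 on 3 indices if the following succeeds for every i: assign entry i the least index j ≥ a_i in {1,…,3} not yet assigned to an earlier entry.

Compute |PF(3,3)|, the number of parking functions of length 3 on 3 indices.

16

|PF(3,3)| = (4−3)·4^(3−1) = 1×16 = 16 (Konheim–Weiss)
E.g. (3,2,1) → sorted (1,2,3): b_i ≤ i ∀i, a PF.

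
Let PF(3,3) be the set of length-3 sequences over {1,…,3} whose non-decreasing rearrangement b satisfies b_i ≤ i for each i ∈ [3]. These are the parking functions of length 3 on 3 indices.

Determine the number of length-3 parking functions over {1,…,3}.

16

|PF(3,3)| = (4−3)·4^(3−1) = 1·16 = 16 (Pollak)
Check (3,1,2) → sorted (1,2,3): b_i ≤ i ∀i, a PF.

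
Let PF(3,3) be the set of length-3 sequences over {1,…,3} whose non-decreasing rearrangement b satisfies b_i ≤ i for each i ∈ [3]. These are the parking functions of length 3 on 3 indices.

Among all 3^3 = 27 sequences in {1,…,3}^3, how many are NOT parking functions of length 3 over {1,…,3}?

|PF(3,3)| = (4−3)·4^(3−1) = 1 · 16 = 16 [KW]
E.g. (3,3,1) → sorted (1,3,3): b_2=3>2, not a PF.
3^3 − 16 = 27 − 16 = 11

11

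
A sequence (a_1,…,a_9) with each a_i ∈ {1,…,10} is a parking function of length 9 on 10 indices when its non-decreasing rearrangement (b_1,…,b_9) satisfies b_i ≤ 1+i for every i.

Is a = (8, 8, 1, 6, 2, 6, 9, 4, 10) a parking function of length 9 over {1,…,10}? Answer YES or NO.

Sorted: b = (1, 2, 4, 6, 6, 8, 8, 9, 10).
  b_1=1 ≤ 2
  b_2=2 ≤ 3
  b_3=4 ≤ 4
  b_4=6 > 5
  fails at i=4 ⇒ NO

NO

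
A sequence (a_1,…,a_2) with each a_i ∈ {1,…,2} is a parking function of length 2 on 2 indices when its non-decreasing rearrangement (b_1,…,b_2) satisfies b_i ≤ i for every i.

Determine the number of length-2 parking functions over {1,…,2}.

3

|PF| = (2+1−2)·(2+1)^{2−1} = 1×3 = 3 [KW]
Check (1,2) → sorted (1,2): b_i ≤ i ∀i, a PF.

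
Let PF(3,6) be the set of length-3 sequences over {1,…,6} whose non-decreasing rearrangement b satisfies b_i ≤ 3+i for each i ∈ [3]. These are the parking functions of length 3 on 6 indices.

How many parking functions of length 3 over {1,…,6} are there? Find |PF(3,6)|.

Count = (7−3)·7^(3−1) = 4×49 = 196 (Konheim–Weiss)
E.g. (2,5,5) → sorted (2,5,5): b_i ≤ 3+i ∀i, a PF.

196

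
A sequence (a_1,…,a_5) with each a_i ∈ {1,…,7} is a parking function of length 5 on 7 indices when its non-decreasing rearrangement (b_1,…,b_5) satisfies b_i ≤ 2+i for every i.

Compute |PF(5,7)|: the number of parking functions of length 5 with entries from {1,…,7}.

|PF| = (7+1−5)·(7+1)^{5−1} = 3·4096 = 12288
Example (5,1,6,2,3) → sorted (1,2,3,5,6): b_i ≤ 2+i ∀i, a PF.

12288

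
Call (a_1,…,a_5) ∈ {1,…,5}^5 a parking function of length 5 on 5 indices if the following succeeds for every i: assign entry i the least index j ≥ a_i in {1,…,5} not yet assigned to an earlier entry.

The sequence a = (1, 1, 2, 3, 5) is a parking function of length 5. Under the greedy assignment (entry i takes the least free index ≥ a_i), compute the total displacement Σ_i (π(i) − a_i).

Σπ = 15 ({1..5} each once); Σa = 1+1+2+3+5 = 12; disp = 15−12 = 3.

3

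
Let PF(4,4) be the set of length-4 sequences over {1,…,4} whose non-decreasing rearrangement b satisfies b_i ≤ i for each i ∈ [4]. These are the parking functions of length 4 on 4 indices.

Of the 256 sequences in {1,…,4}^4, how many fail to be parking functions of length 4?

131

|PF(4,4)| = (5−4)·5^(4−1) = 1·125 = 125 [KW]
One tuple (3,2,3,4) → sorted (2,3,3,4): b_1=2>1, not a PF.
So 256 − 125 = 131 fail.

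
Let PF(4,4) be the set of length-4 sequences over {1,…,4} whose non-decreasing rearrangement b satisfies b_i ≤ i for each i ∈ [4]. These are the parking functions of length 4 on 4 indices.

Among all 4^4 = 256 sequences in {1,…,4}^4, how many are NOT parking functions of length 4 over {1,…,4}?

|PF(4,4)| = (5−4)·5^(4−1) = 1×125 = 125 [KW]
Example (3,2,3,4) → sorted (2,3,3,4): b_1=2>1, not a PF.
4^4 − 125 = 256 − 125 = 131

131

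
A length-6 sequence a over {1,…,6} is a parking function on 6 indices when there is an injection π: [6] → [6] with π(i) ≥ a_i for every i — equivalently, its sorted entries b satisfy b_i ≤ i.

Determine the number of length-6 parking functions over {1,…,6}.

16807

#PF = 1·7^5 = 1×16807 = 16807 [KW]
One tuple (4,3,2,2,6,1) → sorted (1,2,2,3,4,6): b_i ≤ i ∀i, a PF.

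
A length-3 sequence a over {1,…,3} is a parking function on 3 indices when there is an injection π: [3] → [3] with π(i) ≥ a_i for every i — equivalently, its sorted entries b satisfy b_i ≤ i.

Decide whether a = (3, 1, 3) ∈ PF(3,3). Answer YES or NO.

NO

Order a: b = (1, 3, 3).
  b_1=1 ≤ 1
  b_2=3 > 2
  fails at i=2 ⇒ NO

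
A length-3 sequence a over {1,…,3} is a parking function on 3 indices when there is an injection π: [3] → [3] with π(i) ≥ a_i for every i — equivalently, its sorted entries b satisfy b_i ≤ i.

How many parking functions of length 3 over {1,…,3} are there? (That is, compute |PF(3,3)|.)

16

|PF| = 1·4^2 = 1 · 16 = 16 (Pollak)
E.g. (2,3,1) → sorted (1,2,3): b_i ≤ i ∀i, a PF.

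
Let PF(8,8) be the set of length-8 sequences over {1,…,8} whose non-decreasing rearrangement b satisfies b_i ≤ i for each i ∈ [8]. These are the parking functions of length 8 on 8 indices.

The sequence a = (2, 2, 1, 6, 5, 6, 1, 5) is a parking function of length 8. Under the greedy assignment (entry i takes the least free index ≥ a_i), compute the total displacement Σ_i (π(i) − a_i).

8

Σπ = 36 ({1..8} each once); Σa = 2+2+1+6+5+6+1+5 = 28; disp = 36−28 = 8.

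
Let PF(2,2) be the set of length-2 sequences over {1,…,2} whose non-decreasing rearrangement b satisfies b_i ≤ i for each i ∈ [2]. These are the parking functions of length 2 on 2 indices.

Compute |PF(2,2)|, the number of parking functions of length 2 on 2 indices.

3

|PF| = (2+1−2)·(2+1)^{2−1} = 1×3 = 3 [KW]
One tuple (2,1) → sorted (1,2): b_i ≤ i ∀i, a PF.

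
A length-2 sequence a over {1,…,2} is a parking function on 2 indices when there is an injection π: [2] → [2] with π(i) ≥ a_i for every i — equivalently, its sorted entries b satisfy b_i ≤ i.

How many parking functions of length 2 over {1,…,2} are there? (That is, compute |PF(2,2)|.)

Count = (2−2+1)·(2+1)^(2−1) = 1·3 = 3 [KW]
Example (1,1) → sorted (1,1): b_i ≤ i ∀i, a PF.

3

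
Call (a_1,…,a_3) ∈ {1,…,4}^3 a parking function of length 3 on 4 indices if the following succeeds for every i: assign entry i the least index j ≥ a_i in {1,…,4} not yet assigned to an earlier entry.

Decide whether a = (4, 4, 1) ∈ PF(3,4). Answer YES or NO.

NO

Sorted: b = (1, 4, 4).
  b_1=1 ≤ 2
  b_2=4 > 3
  fails at i=2 ⇒ NO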